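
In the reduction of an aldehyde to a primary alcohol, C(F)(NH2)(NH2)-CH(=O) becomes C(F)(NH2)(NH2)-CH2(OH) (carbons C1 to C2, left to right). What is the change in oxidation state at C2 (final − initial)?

Before: C2 has 1 bond to C, 1 bond to H, 2 bonds to O → oxidation state +1.
After: C2 has 1 bond to C, 2 bonds to H, 1 bond to O → oxidation state -1.
Δ = -1 − (+1) = -2, so this is a reduction at C2.

-2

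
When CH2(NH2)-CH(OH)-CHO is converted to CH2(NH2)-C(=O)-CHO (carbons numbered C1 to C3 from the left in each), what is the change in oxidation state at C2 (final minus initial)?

+2

Before: C2 has 2 bonds to C, 1 bond to H, 1 bond to O → oxidation state 0.
After: C2 has 2 bonds to C, 2 bonds to O → oxidation state +2.
Δ = +2 − (0) = +2, so this is an oxidation at C2.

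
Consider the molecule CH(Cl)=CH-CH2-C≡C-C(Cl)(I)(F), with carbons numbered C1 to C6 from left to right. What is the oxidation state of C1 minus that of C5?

C1: 2C, 1H, 1Cl → 0 − 1 + 1 = 0
C5: 4C → 0 = 0
Difference: 0 − (0) = 0.

0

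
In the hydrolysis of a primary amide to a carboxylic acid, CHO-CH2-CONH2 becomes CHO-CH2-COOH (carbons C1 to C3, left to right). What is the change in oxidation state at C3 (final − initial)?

Before: C3 has 1 bond to C, 2 bonds to O, 1 bond to N → oxidation state +3.
After: C3 has 1 bond to C, 3 bonds to O → oxidation state +3.
Δ = +3 − (+3) = 0, so no net redox change at C3.

0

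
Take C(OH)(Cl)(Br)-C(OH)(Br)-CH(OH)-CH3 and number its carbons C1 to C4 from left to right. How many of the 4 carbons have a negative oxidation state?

1

Tallying each carbon's bonds:
C1: 1C, 1O, 1Cl, 1Br → 0 + 1 + 1 + 1 = +3
C2: 2C, 1O, 1Br → 0 + 1 + 1 = +2
C3: 2C, 1H, 1O → 0 − 1 + 1 = 0
C4: 1C, 3H → 0 − 3 = -3
1 carbon (C4) meets the condition.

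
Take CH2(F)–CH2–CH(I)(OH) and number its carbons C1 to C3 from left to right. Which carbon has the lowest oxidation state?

C2

Bonds to more-electronegative neighbours contribute +1 each, bonds to H or metals contribute −1 each, and C–C bonds contribute 0. Tallying each carbon:
C1: 1C, 2H, 1F → 0 − 2 + 1 = -1
C2: 2C, 2H → 0 − 2 = -2
C3: 1C, 1H, 1O, 1I → 0 − 1 + 1 + 1 = +1
The most reduced carbon is C2 at -2.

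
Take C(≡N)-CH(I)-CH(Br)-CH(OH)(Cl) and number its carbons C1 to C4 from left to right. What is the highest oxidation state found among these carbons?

Each bond to a more electronegative atom (O, N, halogen) counts +1, each bond to a less electronegative atom (H, metal, B, Si) counts −1, and each C–C bond counts 0. Tallying each carbon:
C1: 1C, 3N → 0 + 3 = +3
C2: 2C, 1H, 1I → 0 − 1 + 1 = 0
C3: 2C, 1H, 1Br → 0 − 1 + 1 = 0
C4: 1C, 1H, 1O, 1Cl → 0 − 1 + 1 + 1 = +1
The highest value is +3.

+3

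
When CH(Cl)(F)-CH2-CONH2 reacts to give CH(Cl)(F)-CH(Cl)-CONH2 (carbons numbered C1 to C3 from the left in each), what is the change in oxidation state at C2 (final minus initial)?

Before: C2 has 2 bonds to C, 2 bonds to H → oxidation state -2.
After: C2 has 2 bonds to C, 1 bond to H, 1 bond to Cl → oxidation state 0.
Δ = 0 − (-2) = +2, so this is an oxidation at C2.

+2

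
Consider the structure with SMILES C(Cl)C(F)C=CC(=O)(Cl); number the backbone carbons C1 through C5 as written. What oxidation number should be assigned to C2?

0

Each bond to a more electronegative atom (O, N, halogen) counts +1, each bond to a less electronegative atom (H, metal, B, Si) counts −1, and each C–C bond counts 0.
C2 has one bond to C (0), one bond to C (0), one bond to F (+1), one bond to H (-1).
Oxidation state = 0 + 0 + 1 − 1 = 0.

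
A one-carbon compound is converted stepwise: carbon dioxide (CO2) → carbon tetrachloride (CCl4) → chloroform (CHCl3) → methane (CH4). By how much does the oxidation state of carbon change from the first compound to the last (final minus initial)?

-8

Carbon oxidation states along the series — carbon dioxide: +4, carbon tetrachloride: +4, chloroform: +2, methane: -4.
Net change = -4 − (+4) = -8.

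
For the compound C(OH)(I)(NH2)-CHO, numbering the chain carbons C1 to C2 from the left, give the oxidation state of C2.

Bonds to more-electronegative neighbours contribute +1 each, bonds to H or metals contribute −1 each, and C–C bonds contribute 0.
C2 has one bond to C (0), one bond to H (-1), a double bond to O (2×+1 = +2).
Oxidation state = 0 − 1 + 2 = +1.

+1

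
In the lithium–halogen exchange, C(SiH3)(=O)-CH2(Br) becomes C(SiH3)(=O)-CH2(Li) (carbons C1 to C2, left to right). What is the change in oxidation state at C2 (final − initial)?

Before: C2 has 1 bond to C, 2 bonds to H, 1 bond to Br → oxidation state -1.
After: C2 has 1 bond to C, 2 bonds to H, 1 bond to Li → oxidation state -3.
Δ = -3 − (-1) = -2, so this is a reduction at C2.

-2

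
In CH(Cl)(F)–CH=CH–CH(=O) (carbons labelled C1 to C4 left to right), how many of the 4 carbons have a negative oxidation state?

Assign +1 per bond to O/N/halogen, −1 per bond to H or an electropositive element, and 0 per bond to carbon. Tallying each carbon:
C1: 1C, 1H, 1F, 1Cl → 0 − 1 + 1 + 1 = +1
C2: 3C, 1H → 0 − 1 = -1
C3: 3C, 1H → 0 − 1 = -1
C4: 1C, 1H, 2O → 0 − 1 + 2 = +1
2 carbons (C2, C3) meet the condition.

2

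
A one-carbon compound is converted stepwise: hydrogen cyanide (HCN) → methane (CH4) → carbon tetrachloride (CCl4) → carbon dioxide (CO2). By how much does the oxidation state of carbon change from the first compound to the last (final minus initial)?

Carbon oxidation states along the series — hydrogen cyanide: +2, methane: -4, carbon tetrachloride: +4, carbon dioxide: +4.
Net change = +4 − (+2) = +2.

+2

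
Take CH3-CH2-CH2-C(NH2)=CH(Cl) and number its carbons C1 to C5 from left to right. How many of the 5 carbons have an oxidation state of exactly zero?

Tallying each carbon's bonds:
C1: 1C, 3H → 0 − 3 = -3
C2: 2C, 2H → 0 − 2 = -2
C3: 2C, 2H → 0 − 2 = -2
C4: 3C, 1N → 0 + 1 = +1
C5: 2C, 1H, 1Cl → 0 − 1 + 1 = 0
1 carbon (C5) meets the condition.

1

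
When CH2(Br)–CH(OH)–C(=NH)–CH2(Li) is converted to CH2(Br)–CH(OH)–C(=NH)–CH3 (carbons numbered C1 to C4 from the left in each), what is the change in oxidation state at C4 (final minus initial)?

Before: C4 has 1 bond to C, 2 bonds to H, 1 bond to Li → oxidation state -3.
After: C4 has 1 bond to C, 3 bonds to H → oxidation state -3.
Δ = -3 − (-3) = 0, so no net redox change at C4.

0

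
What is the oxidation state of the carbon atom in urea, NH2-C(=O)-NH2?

Each bond to a more electronegative atom (O, N, halogen) counts +1, each bond to a less electronegative atom (H, metal, B, Si) counts −1, and each C–C bond counts 0.
The carbon has one bond to N (+1), a double bond to O (2×+1 = +2), one bond to N (+1).
Oxidation state = +1 + 2 + 1 = +4.

+4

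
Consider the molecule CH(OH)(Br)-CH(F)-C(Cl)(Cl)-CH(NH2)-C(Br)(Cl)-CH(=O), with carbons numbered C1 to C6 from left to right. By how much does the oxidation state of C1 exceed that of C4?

C1: 1C, 1H, 1O, 1Br → 0 − 1 + 1 + 1 = +1
C4: 2C, 1H, 1N → 0 − 1 + 1 = 0
Difference: +1 − (0) = +1.

+1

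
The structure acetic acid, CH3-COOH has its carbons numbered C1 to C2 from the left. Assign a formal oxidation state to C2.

C2 has a double bond to O (2×+1 = +2), one bond to O (+1), one bond to C (0).
Oxidation state = +2 + 1 + 0 = +3.

+3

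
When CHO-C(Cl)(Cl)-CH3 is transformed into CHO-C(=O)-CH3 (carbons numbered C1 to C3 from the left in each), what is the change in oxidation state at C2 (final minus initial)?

0

Before: C2 has 2 bonds to C, 2 bonds to Cl → oxidation state +2.
After: C2 has 2 bonds to C, 2 bonds to O → oxidation state +2.
Δ = +2 − (+2) = 0, so no net redox change at C2.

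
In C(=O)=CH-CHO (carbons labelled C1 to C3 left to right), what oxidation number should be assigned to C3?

C3 has one bond to C (0), one bond to H (-1), a double bond to O (2×+1 = +2).
Oxidation state = 0 − 1 + 2 = +1.

+1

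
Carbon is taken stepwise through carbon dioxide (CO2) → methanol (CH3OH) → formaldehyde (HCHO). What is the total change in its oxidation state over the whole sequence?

Carbon oxidation states along the series — carbon dioxide: +4, methanol: -2, formaldehyde: 0.
Net change = 0 − (+4) = -4.

-4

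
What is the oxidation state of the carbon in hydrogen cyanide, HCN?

+2

The carbon has one bond to H (-1), a triple bond to N (3×+1 = +3).
Oxidation state = -1 + 3 = +2.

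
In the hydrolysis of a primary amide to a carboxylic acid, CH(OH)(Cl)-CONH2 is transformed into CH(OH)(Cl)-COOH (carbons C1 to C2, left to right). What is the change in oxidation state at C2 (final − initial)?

0

Before: C2 has 1 bond to C, 2 bonds to O, 1 bond to N → oxidation state +3.
After: C2 has 1 bond to C, 3 bonds to O → oxidation state +3.
Δ = +3 − (+3) = 0, so no net redox change at C2.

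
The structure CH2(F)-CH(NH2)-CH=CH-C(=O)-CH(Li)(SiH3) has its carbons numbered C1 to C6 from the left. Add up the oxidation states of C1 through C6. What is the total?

Each bond to a more electronegative atom (O, N, halogen) counts +1, each bond to a less electronegative atom (H, metal, B, Si) counts −1, and each C–C bond counts 0. Tallying each carbon:
C1: 1C, 2H, 1F → 0 − 2 + 1 = -1
C2: 2C, 1H, 1N → 0 − 1 + 1 = 0
C3: 3C, 1H → 0 − 1 = -1
C4: 3C, 1H → 0 − 1 = -1
C5: 2C, 2O → 0 + 2 = +2
C6: 1C, 1H, 1Li, 1Si → 0 − 1 − 1 − 1 = -3
Sum = -1 + 0 − 1 − 1 + 2 − 3 = -4.

-4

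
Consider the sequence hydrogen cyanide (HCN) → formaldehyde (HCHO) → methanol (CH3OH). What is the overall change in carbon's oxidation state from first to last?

-4

Carbon oxidation states along the series — hydrogen cyanide: +2, formaldehyde: 0, methanol: -2.
Net change = -2 − (+2) = -4.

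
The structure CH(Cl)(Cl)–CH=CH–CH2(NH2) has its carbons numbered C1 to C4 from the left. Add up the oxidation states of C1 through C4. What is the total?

-2

Tallying each carbon's bonds:
C1: 1C, 1H, 2Cl → 0 − 1 + 2 = +1
C2: 3C, 1H → 0 − 1 = -1
C3: 3C, 1H → 0 − 1 = -1
C4: 1C, 2H, 1N → 0 − 2 + 1 = -1
Sum = +1 − 1 − 1 − 1 = -2.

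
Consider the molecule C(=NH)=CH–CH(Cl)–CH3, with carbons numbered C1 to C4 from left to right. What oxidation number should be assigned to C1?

+2

Count +1 for every bond to an atom more electronegative than carbon and −1 for every bond to one less electronegative; C–C bonds are 0.
C1 has a double bond to C (2×0 = 0), a double bond to N (2×+1 = +2).
Oxidation state = 0 + 2 = +2.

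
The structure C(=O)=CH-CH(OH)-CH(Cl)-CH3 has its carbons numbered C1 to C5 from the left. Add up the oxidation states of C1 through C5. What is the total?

Each bond to a more electronegative atom (O, N, halogen) counts +1, each bond to a less electronegative atom (H, metal, B, Si) counts −1, and each C–C bond counts 0. Tallying each carbon:
C1: 2C, 2O → 0 + 2 = +2
C2: 3C, 1H → 0 − 1 = -1
C3: 2C, 1H, 1O → 0 − 1 + 1 = 0
C4: 2C, 1H, 1Cl → 0 − 1 + 1 = 0
C5: 1C, 3H → 0 − 3 = -3
Sum = +2 − 1 + 0 + 0 − 3 = -2.

-2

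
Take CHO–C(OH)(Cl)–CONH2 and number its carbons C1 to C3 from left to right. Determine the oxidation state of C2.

C2 has one bond to C (0), one bond to C (0), one bond to O (+1), one bond to Cl (+1).
Oxidation state = 0 + 0 + 1 + 1 = +2.

+2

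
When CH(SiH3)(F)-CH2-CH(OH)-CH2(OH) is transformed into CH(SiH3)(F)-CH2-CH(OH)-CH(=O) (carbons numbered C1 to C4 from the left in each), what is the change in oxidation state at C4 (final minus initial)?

Before: C4 has 1 bond to C, 2 bonds to H, 1 bond to O → oxidation state -1.
After: C4 has 1 bond to C, 1 bond to H, 2 bonds to O → oxidation state +1.
Δ = +1 − (-1) = +2, so this is an oxidation at C4.

+2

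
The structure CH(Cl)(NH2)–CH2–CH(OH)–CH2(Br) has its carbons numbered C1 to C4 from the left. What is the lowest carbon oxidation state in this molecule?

-2

Assign +1 per bond to O/N/halogen, −1 per bond to H or an electropositive element, and 0 per bond to carbon. Tallying each carbon:
C1: 1C, 1H, 1N, 1Cl → 0 − 1 + 1 + 1 = +1
C2: 2C, 2H → 0 − 2 = -2
C3: 2C, 1H, 1O → 0 − 1 + 1 = 0
C4: 1C, 2H, 1Br → 0 − 2 + 1 = -1
The lowest value is -2.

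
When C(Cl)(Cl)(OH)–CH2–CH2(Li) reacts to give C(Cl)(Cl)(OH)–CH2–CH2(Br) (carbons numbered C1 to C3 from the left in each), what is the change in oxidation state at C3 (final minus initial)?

+2

Before: C3 has 1 bond to C, 2 bonds to H, 1 bond to Li → oxidation state -3.
After: C3 has 1 bond to C, 2 bonds to H, 1 bond to Br → oxidation state -1.
Δ = -1 − (-3) = +2, so this is an oxidation at C3.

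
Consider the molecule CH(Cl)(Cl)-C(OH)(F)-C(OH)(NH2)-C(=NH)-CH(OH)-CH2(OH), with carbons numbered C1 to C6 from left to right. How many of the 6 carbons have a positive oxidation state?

4

Tallying each carbon's bonds:
C1: 1C, 1H, 2Cl → 0 − 1 + 2 = +1
C2: 2C, 1O, 1F → 0 + 1 + 1 = +2
C3: 2C, 1O, 1N → 0 + 1 + 1 = +2
C4: 2C, 2N → 0 + 2 = +2
C5: 2C, 1H, 1O → 0 − 1 + 1 = 0
C6: 1C, 2H, 1O → 0 − 2 + 1 = -1
4 carbons (C1, C2, C3, C4) meet the condition.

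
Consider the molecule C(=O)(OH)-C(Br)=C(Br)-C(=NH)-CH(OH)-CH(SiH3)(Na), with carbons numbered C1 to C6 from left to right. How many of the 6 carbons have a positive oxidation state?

4

Bonds to more-electronegative neighbours contribute +1 each, bonds to H or metals contribute −1 each, and C–C bonds contribute 0. Tallying each carbon:
C1: 1C, 3O → 0 + 3 = +3
C2: 3C, 1Br → 0 + 1 = +1
C3: 3C, 1Br → 0 + 1 = +1
C4: 2C, 2N → 0 + 2 = +2
C5: 2C, 1H, 1O → 0 − 1 + 1 = 0
C6: 1C, 1H, 1Na, 1Si → 0 − 1 − 1 − 1 = -3
4 carbons (C1, C2, C3, C4) meet the condition.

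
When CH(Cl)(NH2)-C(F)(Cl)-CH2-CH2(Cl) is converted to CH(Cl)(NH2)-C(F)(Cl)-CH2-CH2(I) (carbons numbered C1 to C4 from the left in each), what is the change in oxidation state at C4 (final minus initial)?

Before: C4 has 1 bond to C, 2 bonds to H, 1 bond to Cl → oxidation state -1.
After: C4 has 1 bond to C, 2 bonds to H, 1 bond to I → oxidation state -1.
Δ = -1 − (-1) = 0, so no net redox change at C4.

0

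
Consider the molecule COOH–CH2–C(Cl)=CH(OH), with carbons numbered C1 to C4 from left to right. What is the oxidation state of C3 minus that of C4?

C3: 3C, 1Cl → 0 + 1 = +1
C4: 2C, 1H, 1O → 0 − 1 + 1 = 0
Difference: +1 − (0) = +1.

+1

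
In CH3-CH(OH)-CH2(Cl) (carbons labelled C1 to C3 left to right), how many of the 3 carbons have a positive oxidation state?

Bonds to more-electronegative neighbours contribute +1 each, bonds to H or metals contribute −1 each, and C–C bonds contribute 0. Tallying each carbon:
C1: 1C, 3H → 0 − 3 = -3
C2: 2C, 1H, 1O → 0 − 1 + 1 = 0
C3: 1C, 2H, 1Cl → 0 − 2 + 1 = -1
0 carbons meet the condition.

0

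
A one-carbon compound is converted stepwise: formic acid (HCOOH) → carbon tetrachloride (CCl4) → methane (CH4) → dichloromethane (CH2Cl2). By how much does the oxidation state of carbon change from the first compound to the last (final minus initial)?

-2

Carbon oxidation states along the series — formic acid: +2, carbon tetrachloride: +4, methane: -4, dichloromethane: 0.
Net change = 0 − (+2) = -2.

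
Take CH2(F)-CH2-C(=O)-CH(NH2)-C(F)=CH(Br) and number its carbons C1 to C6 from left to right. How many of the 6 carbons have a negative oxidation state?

Tallying each carbon's bonds:
C1: 1C, 2H, 1F → 0 − 2 + 1 = -1
C2: 2C, 2H → 0 − 2 = -2
C3: 2C, 2O → 0 + 2 = +2
C4: 2C, 1H, 1N → 0 − 1 + 1 = 0
C5: 3C, 1F → 0 + 1 = +1
C6: 2C, 1H, 1Br → 0 − 1 + 1 = 0
2 carbons (C1, C2) meet the condition.

2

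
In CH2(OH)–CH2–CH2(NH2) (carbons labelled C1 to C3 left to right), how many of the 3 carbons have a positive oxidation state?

Tallying each carbon's bonds:
C1: 1C, 2H, 1O → 0 − 2 + 1 = -1
C2: 2C, 2H → 0 − 2 = -2
C3: 1C, 2H, 1N → 0 − 2 + 1 = -1
0 carbons meet the condition.

0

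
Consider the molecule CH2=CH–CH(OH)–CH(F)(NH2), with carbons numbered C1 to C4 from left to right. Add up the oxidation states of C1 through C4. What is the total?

Tallying each carbon's bonds:
C1: 2C, 2H → 0 − 2 = -2
C2: 3C, 1H → 0 − 1 = -1
C3: 2C, 1H, 1O → 0 − 1 + 1 = 0
C4: 1C, 1H, 1N, 1F → 0 − 1 + 1 + 1 = +1
Sum = -2 − 1 + 0 + 1 = -2.

-2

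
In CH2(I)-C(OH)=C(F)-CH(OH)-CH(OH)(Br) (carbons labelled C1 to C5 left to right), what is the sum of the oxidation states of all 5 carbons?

+2

Tallying each carbon's bonds:
C1: 1C, 2H, 1I → 0 − 2 + 1 = -1
C2: 3C, 1O → 0 + 1 = +1
C3: 3C, 1F → 0 + 1 = +1
C4: 2C, 1H, 1O → 0 − 1 + 1 = 0
C5: 1C, 1H, 1O, 1Br → 0 − 1 + 1 + 1 = +1
Sum = -1 + 1 + 1 + 0 + 1 = +2.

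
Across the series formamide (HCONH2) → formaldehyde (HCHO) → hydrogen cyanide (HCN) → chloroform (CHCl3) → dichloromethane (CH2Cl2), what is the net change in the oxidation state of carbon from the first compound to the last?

-2

Carbon oxidation states along the series — formamide: +2, formaldehyde: 0, hydrogen cyanide: +2, chloroform: +2, dichloromethane: 0.
Net change = 0 − (+2) = -2.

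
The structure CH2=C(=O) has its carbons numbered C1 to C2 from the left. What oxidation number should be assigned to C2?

+2

Each bond to a more electronegative atom (O, N, halogen) counts +1, each bond to a less electronegative atom (H, metal, B, Si) counts −1, and each C–C bond counts 0.
C2 has a double bond to C (2×0 = 0), a double bond to O (2×+1 = +2).
Oxidation state = 0 + 2 = +2.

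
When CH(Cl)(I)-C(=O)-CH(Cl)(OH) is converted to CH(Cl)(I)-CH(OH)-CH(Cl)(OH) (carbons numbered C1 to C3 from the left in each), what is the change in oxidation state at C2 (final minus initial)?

Before: C2 has 2 bonds to C, 2 bonds to O → oxidation state +2.
After: C2 has 2 bonds to C, 1 bond to H, 1 bond to O → oxidation state 0.
Δ = 0 − (+2) = -2, so this is a reduction at C2.

-2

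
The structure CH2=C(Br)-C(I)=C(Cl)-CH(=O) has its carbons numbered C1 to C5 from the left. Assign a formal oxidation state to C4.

Bonds to more-electronegative neighbours contribute +1 each, bonds to H or metals contribute −1 each, and C–C bonds contribute 0.
C4 has a double bond to C (2×0 = 0), one bond to C (0), one bond to Cl (+1).
Oxidation state = 0 + 0 + 1 = +1.

+1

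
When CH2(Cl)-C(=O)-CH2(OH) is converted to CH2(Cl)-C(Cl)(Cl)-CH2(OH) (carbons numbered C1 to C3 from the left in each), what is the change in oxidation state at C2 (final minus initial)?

Before: C2 has 2 bonds to C, 2 bonds to O → oxidation state +2.
After: C2 has 2 bonds to C, 2 bonds to Cl → oxidation state +2.
Δ = +2 − (+2) = 0, so no net redox change at C2.

0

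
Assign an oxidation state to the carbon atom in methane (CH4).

Count +1 for every bond to an atom more electronegative than carbon and −1 for every bond to one less electronegative; C–C bonds are 0.
The carbon has one bond to H (-1), one bond to H (-1), one bond to H (-1), one bond to H (-1).
Oxidation state = -1 − 1 − 1 − 1 = -4.

-4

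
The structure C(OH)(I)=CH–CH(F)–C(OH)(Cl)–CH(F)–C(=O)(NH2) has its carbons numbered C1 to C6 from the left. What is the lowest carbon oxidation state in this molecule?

Tallying each carbon's bonds:
C1: 2C, 1O, 1I → 0 + 1 + 1 = +2
C2: 3C, 1H → 0 − 1 = -1
C3: 2C, 1H, 1F → 0 − 1 + 1 = 0
C4: 2C, 1O, 1Cl → 0 + 1 + 1 = +2
C5: 2C, 1H, 1F → 0 − 1 + 1 = 0
C6: 1C, 2O, 1N → 0 + 2 + 1 = +3
The lowest value is -1.

-1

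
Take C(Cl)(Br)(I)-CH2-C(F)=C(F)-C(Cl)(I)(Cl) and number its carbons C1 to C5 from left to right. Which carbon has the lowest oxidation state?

C2

Count +1 for every bond to an atom more electronegative than carbon and −1 for every bond to one less electronegative; C–C bonds are 0. Tallying each carbon:
C1: 1C, 1Cl, 1Br, 1I → 0 + 1 + 1 + 1 = +3
C2: 2C, 2H → 0 − 2 = -2
C3: 3C, 1F → 0 + 1 = +1
C4: 3C, 1F → 0 + 1 = +1
C5: 1C, 2Cl, 1I → 0 + 2 + 1 = +3
The most reduced carbon is C2 at -2.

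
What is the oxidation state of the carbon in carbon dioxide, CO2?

+4

Assign +1 per bond to O/N/halogen, −1 per bond to H or an electropositive element, and 0 per bond to carbon.
The carbon has a double bond to O (2×+1 = +2), a double bond to O (2×+1 = +2).
Oxidation state = +2 + 2 = +4.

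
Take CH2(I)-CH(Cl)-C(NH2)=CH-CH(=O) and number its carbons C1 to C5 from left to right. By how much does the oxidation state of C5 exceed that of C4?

C5: 1C, 1H, 2O → 0 − 1 + 2 = +1
C4: 3C, 1H → 0 − 1 = -1
Difference: +1 − (-1) = +2.

+2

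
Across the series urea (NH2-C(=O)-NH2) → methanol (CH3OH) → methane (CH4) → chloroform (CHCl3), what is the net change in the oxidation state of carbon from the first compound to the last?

-2

Carbon oxidation states along the series — urea: +4, methanol: -2, methane: -4, chloroform: +2.
Net change = +2 − (+4) = -2.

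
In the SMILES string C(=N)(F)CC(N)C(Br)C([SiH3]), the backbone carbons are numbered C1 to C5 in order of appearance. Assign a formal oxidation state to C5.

Assign +1 per bond to O/N/halogen, −1 per bond to H or an electropositive element, and 0 per bond to carbon.
C5 has one bond to C (0), one bond to Si (-1), one bond to H (-1), one bond to H (-1).
Oxidation state = 0 − 1 − 1 − 1 = -3.

-3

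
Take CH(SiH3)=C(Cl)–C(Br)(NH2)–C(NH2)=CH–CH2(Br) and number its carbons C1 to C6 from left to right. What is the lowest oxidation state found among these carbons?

-2

Tallying each carbon's bonds:
C1: 2C, 1H, 1Si → 0 − 1 − 1 = -2
C2: 3C, 1Cl → 0 + 1 = +1
C3: 2C, 1N, 1Br → 0 + 1 + 1 = +2
C4: 3C, 1N → 0 + 1 = +1
C5: 3C, 1H → 0 − 1 = -1
C6: 1C, 2H, 1Br → 0 − 2 + 1 = -1
The lowest value is -2.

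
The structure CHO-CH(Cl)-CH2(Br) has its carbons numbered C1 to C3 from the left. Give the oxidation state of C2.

0

Bonds to more-electronegative neighbours contribute +1 each, bonds to H or metals contribute −1 each, and C–C bonds contribute 0.
C2 has one bond to C (0), one bond to C (0), one bond to H (-1), one bond to Cl (+1).
Oxidation state = 0 + 0 − 1 + 1 = 0.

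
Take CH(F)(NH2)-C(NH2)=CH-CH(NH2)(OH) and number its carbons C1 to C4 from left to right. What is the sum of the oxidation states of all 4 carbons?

+2

Tallying each carbon's bonds:
C1: 1C, 1H, 1N, 1F → 0 − 1 + 1 + 1 = +1
C2: 3C, 1N → 0 + 1 = +1
C3: 3C, 1H → 0 − 1 = -1
C4: 1C, 1H, 1O, 1N → 0 − 1 + 1 + 1 = +1
Sum = +1 + 1 − 1 + 1 = +2.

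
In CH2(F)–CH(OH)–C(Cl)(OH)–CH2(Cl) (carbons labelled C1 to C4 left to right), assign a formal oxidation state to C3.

Each bond to a more electronegative atom (O, N, halogen) counts +1, each bond to a less electronegative atom (H, metal, B, Si) counts −1, and each C–C bond counts 0.
C3 has one bond to C (0), one bond to C (0), one bond to Cl (+1), one bond to O (+1).
Oxidation state = 0 + 0 + 1 + 1 = +2.

+2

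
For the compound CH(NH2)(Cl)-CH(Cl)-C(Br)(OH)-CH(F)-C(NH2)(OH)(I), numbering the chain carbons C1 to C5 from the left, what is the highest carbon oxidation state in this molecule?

Count +1 for every bond to an atom more electronegative than carbon and −1 for every bond to one less electronegative; C–C bonds are 0. Tallying each carbon:
C1: 1C, 1H, 1N, 1Cl → 0 − 1 + 1 + 1 = +1
C2: 2C, 1H, 1Cl → 0 − 1 + 1 = 0
C3: 2C, 1O, 1Br → 0 + 1 + 1 = +2
C4: 2C, 1H, 1F → 0 − 1 + 1 = 0
C5: 1C, 1O, 1N, 1I → 0 + 1 + 1 + 1 = +3
The highest value is +3.

+3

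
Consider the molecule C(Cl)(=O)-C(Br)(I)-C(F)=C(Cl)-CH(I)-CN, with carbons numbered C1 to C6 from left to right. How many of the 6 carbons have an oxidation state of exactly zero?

Tallying each carbon's bonds:
C1: 1C, 2O, 1Cl → 0 + 2 + 1 = +3
C2: 2C, 1Br, 1I → 0 + 1 + 1 = +2
C3: 3C, 1F → 0 + 1 = +1
C4: 3C, 1Cl → 0 + 1 = +1
C5: 2C, 1H, 1I → 0 − 1 + 1 = 0
C6: 1C, 3N → 0 + 3 = +3
1 carbon (C5) meets the condition.

1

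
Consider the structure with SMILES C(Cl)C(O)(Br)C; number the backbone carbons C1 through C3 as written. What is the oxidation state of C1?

-1

C1 has one bond to C (0), one bond to H (-1), one bond to Cl (+1), one bond to H (-1).
Oxidation state = 0 − 1 + 1 − 1 = -1.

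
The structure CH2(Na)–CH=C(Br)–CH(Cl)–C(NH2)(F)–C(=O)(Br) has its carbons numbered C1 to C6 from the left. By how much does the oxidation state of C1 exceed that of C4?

C1: 1C, 2H, 1Na → 0 − 2 − 1 = -3
C4: 2C, 1H, 1Cl → 0 − 1 + 1 = 0
Difference: -3 − (0) = -3.

-3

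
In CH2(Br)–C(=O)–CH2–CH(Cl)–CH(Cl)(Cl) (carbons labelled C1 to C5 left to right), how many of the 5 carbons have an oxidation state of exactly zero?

1

Tallying each carbon's bonds:
C1: 1C, 2H, 1Br → 0 − 2 + 1 = -1
C2: 2C, 2O → 0 + 2 = +2
C3: 2C, 2H → 0 − 2 = -2
C4: 2C, 1H, 1Cl → 0 − 1 + 1 = 0
C5: 1C, 1H, 2Cl → 0 − 1 + 2 = +1
1 carbon (C4) meets the condition.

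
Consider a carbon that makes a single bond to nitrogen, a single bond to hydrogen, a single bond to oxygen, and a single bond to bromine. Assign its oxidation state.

Each bond to a more electronegative atom (O, N, halogen) counts +1, each bond to a less electronegative atom (H, metal, B, Si) counts −1, and each C–C bond counts 0.
The carbon has one bond to Br (+1), one bond to H (-1), one bond to O (+1), one bond to N (+1).
Oxidation state = +1 − 1 + 1 + 1 = +2.

+2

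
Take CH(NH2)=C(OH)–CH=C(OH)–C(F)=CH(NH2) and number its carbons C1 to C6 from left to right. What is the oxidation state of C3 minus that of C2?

-2

C3: 3C, 1H → 0 − 1 = -1
C2: 3C, 1O → 0 + 1 = +1
Difference: -1 − (+1) = -2.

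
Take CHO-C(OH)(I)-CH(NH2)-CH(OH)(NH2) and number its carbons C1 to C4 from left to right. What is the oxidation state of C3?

0

Count +1 for every bond to an atom more electronegative than carbon and −1 for every bond to one less electronegative; C–C bonds are 0.
C3 has one bond to C (0), one bond to C (0), one bond to H (-1), one bond to N (+1).
Oxidation state = 0 + 0 − 1 + 1 = 0.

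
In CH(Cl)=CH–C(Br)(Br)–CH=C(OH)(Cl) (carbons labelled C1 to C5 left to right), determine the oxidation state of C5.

+2

Assign +1 per bond to O/N/halogen, −1 per bond to H or an electropositive element, and 0 per bond to carbon.
C5 has a double bond to C (2×0 = 0), one bond to O (+1), one bond to Cl (+1).
Oxidation state = 0 + 1 + 1 = +2.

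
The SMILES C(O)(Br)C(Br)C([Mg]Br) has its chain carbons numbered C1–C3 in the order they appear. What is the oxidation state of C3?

-3

Bonds to more-electronegative neighbours contribute +1 each, bonds to H or metals contribute −1 each, and C–C bonds contribute 0.
C3 has one bond to C (0), one bond to Mg (-1), one bond to H (-1), one bond to H (-1).
Oxidation state = 0 − 1 − 1 − 1 = -3.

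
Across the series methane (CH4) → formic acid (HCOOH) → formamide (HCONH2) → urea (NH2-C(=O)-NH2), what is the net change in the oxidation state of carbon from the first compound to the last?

Carbon oxidation states along the series — methane: -4, formic acid: +2, formamide: +2, urea: +4.
Net change = +4 − (-4) = +8.

+8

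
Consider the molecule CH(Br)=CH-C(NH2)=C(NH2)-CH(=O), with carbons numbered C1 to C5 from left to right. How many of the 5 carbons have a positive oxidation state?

Tallying each carbon's bonds:
C1: 2C, 1H, 1Br → 0 − 1 + 1 = 0
C2: 3C, 1H → 0 − 1 = -1
C3: 3C, 1N → 0 + 1 = +1
C4: 3C, 1N → 0 + 1 = +1
C5: 1C, 1H, 2O → 0 − 1 + 2 = +1
3 carbons (C3, C4, C5) meet the condition.

3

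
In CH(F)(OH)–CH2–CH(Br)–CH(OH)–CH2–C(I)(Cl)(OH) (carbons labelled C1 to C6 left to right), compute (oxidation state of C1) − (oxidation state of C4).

+1

C1: 1C, 1H, 1O, 1F → 0 − 1 + 1 + 1 = +1
C4: 2C, 1H, 1O → 0 − 1 + 1 = 0
Difference: +1 − (0) = +1.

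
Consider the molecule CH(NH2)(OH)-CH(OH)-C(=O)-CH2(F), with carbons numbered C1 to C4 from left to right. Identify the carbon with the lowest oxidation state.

C4

Tallying each carbon's bonds:
C1: 1C, 1H, 1O, 1N → 0 − 1 + 1 + 1 = +1
C2: 2C, 1H, 1O → 0 − 1 + 1 = 0
C3: 2C, 2O → 0 + 2 = +2
C4: 1C, 2H, 1F → 0 − 2 + 1 = -1
The most reduced carbon is C4 at -1.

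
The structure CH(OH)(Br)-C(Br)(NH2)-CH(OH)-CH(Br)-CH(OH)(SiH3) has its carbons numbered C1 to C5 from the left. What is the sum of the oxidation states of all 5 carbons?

Tallying each carbon's bonds:
C1: 1C, 1H, 1O, 1Br → 0 − 1 + 1 + 1 = +1
C2: 2C, 1N, 1Br → 0 + 1 + 1 = +2
C3: 2C, 1H, 1O → 0 − 1 + 1 = 0
C4: 2C, 1H, 1Br → 0 − 1 + 1 = 0
C5: 1C, 1H, 1O, 1Si → 0 − 1 + 1 − 1 = -1
Sum = +1 + 2 + 0 + 0 − 1 = +2.

+2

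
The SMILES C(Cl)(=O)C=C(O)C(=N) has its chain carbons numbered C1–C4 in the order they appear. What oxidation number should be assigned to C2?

C2 has one bond to C (0), a double bond to C (2×0 = 0), one bond to H (-1).
Oxidation state = 0 + 0 − 1 = -1.

-1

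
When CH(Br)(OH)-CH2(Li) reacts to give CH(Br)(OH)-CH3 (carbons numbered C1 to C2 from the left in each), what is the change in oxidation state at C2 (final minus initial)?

0

Before: C2 has 1 bond to C, 2 bonds to H, 1 bond to Li → oxidation state -3.
After: C2 has 1 bond to C, 3 bonds to H → oxidation state -3.
Δ = -3 − (-3) = 0, so no net redox change at C2.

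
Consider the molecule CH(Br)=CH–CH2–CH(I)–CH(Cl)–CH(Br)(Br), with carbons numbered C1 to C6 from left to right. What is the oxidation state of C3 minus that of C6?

C3: 2C, 2H → 0 − 2 = -2
C6: 1C, 1H, 2Br → 0 − 1 + 2 = +1
Difference: -2 − (+1) = -3.

-3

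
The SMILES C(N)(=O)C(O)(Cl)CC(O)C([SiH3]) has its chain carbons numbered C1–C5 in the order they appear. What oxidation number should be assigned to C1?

C1 has one bond to C (0), one bond to N (+1), a double bond to O (2×+1 = +2).
Oxidation state = 0 + 1 + 2 = +3.

+3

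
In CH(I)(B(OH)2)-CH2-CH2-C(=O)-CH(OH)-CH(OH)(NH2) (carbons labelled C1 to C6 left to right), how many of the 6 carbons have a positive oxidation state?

2

Tallying each carbon's bonds:
C1: 1C, 1H, 1I, 1B → 0 − 1 + 1 − 1 = -1
C2: 2C, 2H → 0 − 2 = -2
C3: 2C, 2H → 0 − 2 = -2
C4: 2C, 2O → 0 + 2 = +2
C5: 2C, 1H, 1O → 0 − 1 + 1 = 0
C6: 1C, 1H, 1O, 1N → 0 − 1 + 1 + 1 = +1
2 carbons (C4, C6) meet the condition.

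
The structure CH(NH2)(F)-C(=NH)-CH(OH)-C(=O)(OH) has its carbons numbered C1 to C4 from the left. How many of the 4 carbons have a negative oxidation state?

Tallying each carbon's bonds:
C1: 1C, 1H, 1N, 1F → 0 − 1 + 1 + 1 = +1
C2: 2C, 2N → 0 + 2 = +2
C3: 2C, 1H, 1O → 0 − 1 + 1 = 0
C4: 1C, 3O → 0 + 3 = +3
0 carbons meet the condition.

0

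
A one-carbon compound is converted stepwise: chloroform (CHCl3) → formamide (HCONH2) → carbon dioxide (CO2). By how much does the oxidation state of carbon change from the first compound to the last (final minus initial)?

+2

Carbon oxidation states along the series — chloroform: +2, formamide: +2, carbon dioxide: +4.
Net change = +4 − (+2) = +2.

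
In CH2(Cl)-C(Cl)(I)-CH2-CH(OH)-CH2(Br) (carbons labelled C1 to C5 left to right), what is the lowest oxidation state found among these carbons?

-2

Tallying each carbon's bonds:
C1: 1C, 2H, 1Cl → 0 − 2 + 1 = -1
C2: 2C, 1Cl, 1I → 0 + 1 + 1 = +2
C3: 2C, 2H → 0 − 2 = -2
C4: 2C, 1H, 1O → 0 − 1 + 1 = 0
C5: 1C, 2H, 1Br → 0 − 2 + 1 = -1
The lowest value is -2.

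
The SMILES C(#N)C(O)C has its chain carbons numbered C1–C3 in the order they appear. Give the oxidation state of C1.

Each bond to a more electronegative atom (O, N, halogen) counts +1, each bond to a less electronegative atom (H, metal, B, Si) counts −1, and each C–C bond counts 0.
C1 has one bond to C (0), a triple bond to N (3×+1 = +3).
Oxidation state = 0 + 3 = +3.

+3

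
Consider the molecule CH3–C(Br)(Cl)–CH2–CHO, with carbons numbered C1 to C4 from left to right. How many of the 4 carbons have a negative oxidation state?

Tallying each carbon's bonds:
C1: 1C, 3H → 0 − 3 = -3
C2: 2C, 1Cl, 1Br → 0 + 1 + 1 = +2
C3: 2C, 2H → 0 − 2 = -2
C4: 1C, 1H, 2O → 0 − 1 + 2 = +1
2 carbons (C1, C3) meet the condition.

2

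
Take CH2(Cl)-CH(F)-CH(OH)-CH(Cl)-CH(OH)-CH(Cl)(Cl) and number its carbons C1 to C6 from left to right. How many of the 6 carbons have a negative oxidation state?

Tallying each carbon's bonds:
C1: 1C, 2H, 1Cl → 0 − 2 + 1 = -1
C2: 2C, 1H, 1F → 0 − 1 + 1 = 0
C3: 2C, 1H, 1O → 0 − 1 + 1 = 0
C4: 2C, 1H, 1Cl → 0 − 1 + 1 = 0
C5: 2C, 1H, 1O → 0 − 1 + 1 = 0
C6: 1C, 1H, 2Cl → 0 − 1 + 2 = +1
1 carbon (C1) meets the condition.

1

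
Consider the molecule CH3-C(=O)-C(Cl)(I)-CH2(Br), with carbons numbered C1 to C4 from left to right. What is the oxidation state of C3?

+2

C3 has one bond to C (0), one bond to C (0), one bond to Cl (+1), one bond to I (+1).
Oxidation state = 0 + 0 + 1 + 1 = +2.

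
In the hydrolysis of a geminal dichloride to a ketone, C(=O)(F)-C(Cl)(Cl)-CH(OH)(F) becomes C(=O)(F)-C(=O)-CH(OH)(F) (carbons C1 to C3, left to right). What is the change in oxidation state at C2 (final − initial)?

0

Before: C2 has 2 bonds to C, 2 bonds to Cl → oxidation state +2.
After: C2 has 2 bonds to C, 2 bonds to O → oxidation state +2.
Δ = +2 − (+2) = 0, so no net redox change at C2.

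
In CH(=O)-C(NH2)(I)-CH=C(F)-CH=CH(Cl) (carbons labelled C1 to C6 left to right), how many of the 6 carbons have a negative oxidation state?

2

Tallying each carbon's bonds:
C1: 1C, 1H, 2O → 0 − 1 + 2 = +1
C2: 2C, 1N, 1I → 0 + 1 + 1 = +2
C3: 3C, 1H → 0 − 1 = -1
C4: 3C, 1F → 0 + 1 = +1
C5: 3C, 1H → 0 − 1 = -1
C6: 2C, 1H, 1Cl → 0 − 1 + 1 = 0
2 carbons (C3, C5) meet the condition.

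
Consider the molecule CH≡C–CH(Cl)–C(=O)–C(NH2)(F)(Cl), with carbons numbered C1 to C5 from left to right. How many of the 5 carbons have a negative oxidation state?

1

Bonds to more-electronegative neighbours contribute +1 each, bonds to H or metals contribute −1 each, and C–C bonds contribute 0. Tallying each carbon:
C1: 3C, 1H → 0 − 1 = -1
C2: 4C → 0 = 0
C3: 2C, 1H, 1Cl → 0 − 1 + 1 = 0
C4: 2C, 2O → 0 + 2 = +2
C5: 1C, 1N, 1F, 1Cl → 0 + 1 + 1 + 1 = +3
1 carbon (C1) meets the condition.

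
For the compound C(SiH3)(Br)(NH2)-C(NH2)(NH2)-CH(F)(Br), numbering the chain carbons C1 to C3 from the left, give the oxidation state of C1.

Each bond to a more electronegative atom (O, N, halogen) counts +1, each bond to a less electronegative atom (H, metal, B, Si) counts −1, and each C–C bond counts 0.
C1 has one bond to C (0), one bond to Si (-1), one bond to Br (+1), one bond to N (+1).
Oxidation state = 0 − 1 + 1 + 1 = +1.

+1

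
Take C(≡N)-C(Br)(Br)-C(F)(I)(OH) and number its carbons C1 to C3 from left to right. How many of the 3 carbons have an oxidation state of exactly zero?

0

Tallying each carbon's bonds:
C1: 1C, 3N → 0 + 3 = +3
C2: 2C, 2Br → 0 + 2 = +2
C3: 1C, 1O, 1F, 1I → 0 + 1 + 1 + 1 = +3
0 carbons meet the condition.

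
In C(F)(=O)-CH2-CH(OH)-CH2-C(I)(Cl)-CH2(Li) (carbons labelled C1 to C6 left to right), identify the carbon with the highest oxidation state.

C1

Tallying each carbon's bonds:
C1: 1C, 2O, 1F → 0 + 2 + 1 = +3
C2: 2C, 2H → 0 − 2 = -2
C3: 2C, 1H, 1O → 0 − 1 + 1 = 0
C4: 2C, 2H → 0 − 2 = -2
C5: 2C, 1Cl, 1I → 0 + 1 + 1 = +2
C6: 1C, 2H, 1Li → 0 − 2 − 1 = -3
The most oxidised carbon is C1 at +3.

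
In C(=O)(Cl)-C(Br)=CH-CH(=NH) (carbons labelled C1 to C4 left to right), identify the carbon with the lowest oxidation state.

C3

Assign +1 per bond to O/N/halogen, −1 per bond to H or an electropositive element, and 0 per bond to carbon. Tallying each carbon:
C1: 1C, 2O, 1Cl → 0 + 2 + 1 = +3
C2: 3C, 1Br → 0 + 1 = +1
C3: 3C, 1H → 0 − 1 = -1
C4: 1C, 1H, 2N → 0 − 1 + 2 = +1
The most reduced carbon is C3 at -1.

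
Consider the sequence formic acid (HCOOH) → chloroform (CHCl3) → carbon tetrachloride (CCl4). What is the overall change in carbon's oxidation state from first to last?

+2

Carbon oxidation states along the series — formic acid: +2, chloroform: +2, carbon tetrachloride: +4.
Net change = +4 − (+2) = +2.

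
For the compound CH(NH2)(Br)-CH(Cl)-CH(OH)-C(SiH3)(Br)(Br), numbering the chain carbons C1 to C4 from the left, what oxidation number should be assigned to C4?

+1

Bonds to more-electronegative neighbours contribute +1 each, bonds to H or metals contribute −1 each, and C–C bonds contribute 0.
C4 has one bond to C (0), one bond to Si (-1), one bond to Br (+1), one bond to Br (+1).
Oxidation state = 0 − 1 + 1 + 1 = +1.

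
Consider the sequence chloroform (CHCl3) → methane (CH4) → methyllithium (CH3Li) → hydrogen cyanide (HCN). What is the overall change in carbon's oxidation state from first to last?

0

Carbon oxidation states along the series — chloroform: +2, methane: -4, methyllithium: -4, hydrogen cyanide: +2.
Net change = +2 − (+2) = 0.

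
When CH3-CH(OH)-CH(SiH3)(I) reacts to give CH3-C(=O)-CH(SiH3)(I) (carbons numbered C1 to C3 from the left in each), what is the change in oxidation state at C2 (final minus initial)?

+2

Before: C2 has 2 bonds to C, 1 bond to H, 1 bond to O → oxidation state 0.
After: C2 has 2 bonds to C, 2 bonds to O → oxidation state +2.
Δ = +2 − (0) = +2, so this is an oxidation at C2.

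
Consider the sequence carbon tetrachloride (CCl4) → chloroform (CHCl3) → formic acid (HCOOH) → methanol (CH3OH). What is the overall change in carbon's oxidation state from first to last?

Carbon oxidation states along the series — carbon tetrachloride: +4, chloroform: +2, formic acid: +2, methanol: -2.
Net change = -2 − (+4) = -6.

-6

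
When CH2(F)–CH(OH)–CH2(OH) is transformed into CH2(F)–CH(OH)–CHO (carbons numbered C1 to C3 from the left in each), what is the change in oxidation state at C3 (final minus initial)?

Before: C3 has 1 bond to C, 2 bonds to H, 1 bond to O → oxidation state -1.
After: C3 has 1 bond to C, 1 bond to H, 2 bonds to O → oxidation state +1.
Δ = +1 − (-1) = +2, so this is an oxidation at C3.

+2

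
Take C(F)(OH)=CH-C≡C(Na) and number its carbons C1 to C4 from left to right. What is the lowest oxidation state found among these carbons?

-1

Tallying each carbon's bonds:
C1: 2C, 1O, 1F → 0 + 1 + 1 = +2
C2: 3C, 1H → 0 − 1 = -1
C3: 4C → 0 = 0
C4: 3C, 1Na → 0 − 1 = -1
The lowest value is -1.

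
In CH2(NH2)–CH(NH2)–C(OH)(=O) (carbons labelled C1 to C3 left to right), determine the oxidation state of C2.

0

Count +1 for every bond to an atom more electronegative than carbon and −1 for every bond to one less electronegative; C–C bonds are 0.
C2 has one bond to C (0), one bond to C (0), one bond to N (+1), one bond to H (-1).
Oxidation state = 0 + 0 + 1 − 1 = 0.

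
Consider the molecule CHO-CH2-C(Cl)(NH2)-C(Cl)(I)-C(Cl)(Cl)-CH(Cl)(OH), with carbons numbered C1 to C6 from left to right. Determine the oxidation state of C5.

Assign +1 per bond to O/N/halogen, −1 per bond to H or an electropositive element, and 0 per bond to carbon.
C5 has one bond to C (0), one bond to C (0), one bond to Cl (+1), one bond to Cl (+1).
Oxidation state = 0 + 0 + 1 + 1 = +2.

+2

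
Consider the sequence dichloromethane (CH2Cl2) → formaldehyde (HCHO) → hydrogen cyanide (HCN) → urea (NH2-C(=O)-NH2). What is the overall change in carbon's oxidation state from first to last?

Carbon oxidation states along the series — dichloromethane: 0, formaldehyde: 0, hydrogen cyanide: +2, urea: +4.
Net change = +4 − (0) = +4.

+4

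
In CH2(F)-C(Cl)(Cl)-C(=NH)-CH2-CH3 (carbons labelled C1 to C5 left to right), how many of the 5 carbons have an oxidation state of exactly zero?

0

Bonds to more-electronegative neighbours contribute +1 each, bonds to H or metals contribute −1 each, and C–C bonds contribute 0. Tallying each carbon:
C1: 1C, 2H, 1F → 0 − 2 + 1 = -1
C2: 2C, 2Cl → 0 + 2 = +2
C3: 2C, 2N → 0 + 2 = +2
C4: 2C, 2H → 0 − 2 = -2
C5: 1C, 3H → 0 − 3 = -3
0 carbons meet the condition.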